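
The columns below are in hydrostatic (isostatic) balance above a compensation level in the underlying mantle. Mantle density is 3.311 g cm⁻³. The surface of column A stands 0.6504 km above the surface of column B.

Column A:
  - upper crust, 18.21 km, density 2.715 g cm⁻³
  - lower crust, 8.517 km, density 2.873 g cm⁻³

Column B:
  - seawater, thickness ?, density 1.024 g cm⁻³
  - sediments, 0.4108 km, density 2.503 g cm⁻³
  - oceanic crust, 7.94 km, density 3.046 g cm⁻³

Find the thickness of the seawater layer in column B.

4.37 km

Take the compensation level at the base of the deeper column (depth z_c below the surface of column A) and equate Σ ρ_i t_i down to z_c; mantle fills any gap and the z_c terms cancel.
Column A: 18.21×2.715 + 8.517×2.873 + (z_c − 26.727)×3.311
Column B: 0.6504×0 + x×1.024 + 0.4108×2.503 + 7.94×3.046 + (z_c − 0.6504 − 8.3508 − x)×3.311
The z_c×3.311 term appears on both sides and cancels. Collect the known terms of each column as K = Σ(ρt)_known − 3.311 × (depth of known layers): K_A = 73.909491 − 3.311×26.727 = −14.583606; K_B = 25.2134724 − 3.311×(0.6504 + 8.3508) = −4.5895008.
Balance: K_A = K_B − x×(3.311 − 1.024), so x = (K_B − K_A)/(3.311 − 1.024) = 9.99411/2.287 = 4.37 km.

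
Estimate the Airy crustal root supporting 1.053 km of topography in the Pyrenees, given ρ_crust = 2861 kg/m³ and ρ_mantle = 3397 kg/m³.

5.62 km

Isostatic balance requires: the weight of the topography is balanced by the buoyancy of the root, ρ_c h = (ρ_m − ρ_c) r.
r = h · ρ_c / (ρ_m − ρ_c) = 1.053 km × 2861 / (3397 − 2861) = 5.62 km.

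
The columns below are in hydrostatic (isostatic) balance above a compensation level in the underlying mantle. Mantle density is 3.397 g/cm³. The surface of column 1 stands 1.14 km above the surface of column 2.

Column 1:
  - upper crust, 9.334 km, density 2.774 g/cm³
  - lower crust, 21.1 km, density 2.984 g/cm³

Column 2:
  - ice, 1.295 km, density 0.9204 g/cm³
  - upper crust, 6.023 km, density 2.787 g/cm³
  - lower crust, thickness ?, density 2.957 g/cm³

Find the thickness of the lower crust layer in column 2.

8.58 km

Take the compensation level at the base of the deeper column (depth z_c below the surface of column 1) and equate Σ ρ_i t_i down to z_c; mantle fills any gap and the z_c terms cancel.
Column 1: 9.334×2.774 + 21.1×2.984 + (z_c − 30.434)×3.397
Column 2: 1.14×0 + 1.295×0.9204 + 6.023×2.787 + x×2.957 + (z_c − 1.14 − 7.318 − x)×3.397
The z_c×3.397 term appears on both sides and cancels. Collect the known terms of each column as K = Σ(ρt)_known − 3.397 × (depth of known layers): K_1 = 88.854916 − 3.397×30.434 = −14.529382; K_2 = 17.978019 − 3.397×(1.14 + 7.318) = −10.753807.
Balance: K_1 = K_2 − x×(3.397 − 2.957), so x = (K_2 − K_1)/(3.397 − 2.957) = 3.77557/0.44 = 8.58 km.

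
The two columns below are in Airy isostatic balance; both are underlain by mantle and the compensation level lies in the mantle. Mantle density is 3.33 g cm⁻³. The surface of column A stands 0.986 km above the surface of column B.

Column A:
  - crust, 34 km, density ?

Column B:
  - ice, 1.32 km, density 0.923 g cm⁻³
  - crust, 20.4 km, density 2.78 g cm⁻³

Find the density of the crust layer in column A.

2.81 g cm⁻³

Take the compensation level at the base of the deeper column (depth z_c below the surface of column A) and equate Σ ρ_i t_i down to z_c; mantle fills any gap and the z_c terms cancel.
Column A: 34×ρ + (z_c − 34)×3.33
Column B: 0.986×0 + 1.32×0.923 + 20.4×2.78 + (z_c − 0.986 − 21.72)×3.33
The z_c×3.33 term appears on both sides and cancels. Collect the known terms of each column as K = Σ(ρt)_known − 3.33 × (depth of known layers): K_A = 0 − 3.33×34 = −113.22; K_B = 57.93036 − 3.33×(0.986 + 21.72) = −17.68062.
Balance: K_A + 34×ρ = K_B, so ρ = (K_B − K_A)/34 = 95.5394/34 = 2.81 g cm⁻³.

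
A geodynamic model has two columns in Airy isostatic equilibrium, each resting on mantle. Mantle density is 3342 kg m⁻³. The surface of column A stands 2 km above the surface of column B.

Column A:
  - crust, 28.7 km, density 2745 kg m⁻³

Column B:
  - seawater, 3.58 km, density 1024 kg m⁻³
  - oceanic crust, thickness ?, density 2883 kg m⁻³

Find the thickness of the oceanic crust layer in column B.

Take the compensation level at the base of the deeper column (depth z_c below the surface of column A) and equate Σ ρ_i t_i down to z_c; mantle fills any gap and the z_c terms cancel.
Column A: 28.7×2745 + (z_c − 28.7)×3342
Column B: 2×0 + 3.58×1024 + x×2883 + (z_c − 2 − 3.58 − x)×3342
The z_c×3342 term appears on both sides and cancels. Collect the known terms of each column as K = Σ(ρt)_known − 3342 × (depth of known layers): K_A = 78781.5 − 3342×28.7 = −17133.9; K_B = 3665.92 − 3342×(2 + 3.58) = −14982.44.
Balance: K_A = K_B − x×(3342 − 2883), so x = (K_B − K_A)/(3342 − 2883) = 2151.46/459 = 4.69 km.

4.69 km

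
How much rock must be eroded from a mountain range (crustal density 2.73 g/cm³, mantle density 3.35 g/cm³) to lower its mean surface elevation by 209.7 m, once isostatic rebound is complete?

Net drop Δ = e − u = e − e ρ_c/ρ_m = e (ρ_m − ρ_c)/ρ_m.
e = Δ ρ_m/(ρ_m − ρ_c) = 209.7 m × 3.35/0.62 = 1130 m.

1130 m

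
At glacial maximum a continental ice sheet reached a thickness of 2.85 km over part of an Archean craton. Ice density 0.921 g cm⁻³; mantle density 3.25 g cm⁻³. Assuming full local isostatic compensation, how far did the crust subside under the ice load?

0.808 km

Isostatic balance requires: the ice load ρ_ice t is balanced by mantle displaced below, ρ_m s.
s = t ρ_ice / ρ_m = 2.85 km × 0.921/3.25 = 0.808 km.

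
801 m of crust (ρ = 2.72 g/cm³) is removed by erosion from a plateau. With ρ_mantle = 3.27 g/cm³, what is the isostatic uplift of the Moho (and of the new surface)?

Unloading: uplift u = e ρ_c/ρ_m = 801 m × 2.72/3.27 = 666 m.

666 m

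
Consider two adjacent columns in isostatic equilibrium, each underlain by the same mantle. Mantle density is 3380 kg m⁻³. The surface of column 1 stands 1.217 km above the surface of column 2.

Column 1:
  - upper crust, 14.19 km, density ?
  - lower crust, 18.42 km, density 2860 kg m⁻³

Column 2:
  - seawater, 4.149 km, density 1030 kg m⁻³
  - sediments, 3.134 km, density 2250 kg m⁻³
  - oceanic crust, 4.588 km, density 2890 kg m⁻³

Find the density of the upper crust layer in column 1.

Take the compensation level at the base of the deeper column (depth z_c below the surface of column 1) and equate Σ ρ_i t_i down to z_c; mantle fills any gap and the z_c terms cancel.
Column 1: 14.19×ρ + 18.42×2860 + (z_c − 32.61)×3380
Column 2: 1.217×0 + 4.149×1030 + 3.134×2250 + 4.588×2890 + (z_c − 1.217 − 11.871)×3380
The z_c×3380 term appears on both sides and cancels. Collect the known terms of each column as K = Σ(ρt)_known − 3380 × (depth of known layers): K_1 = 52681.2 − 3380×32.61 = −57540.6; K_2 = 24584.29 − 3380×(1.217 + 11.871) = −19653.15.
Balance: K_1 + 14.19×ρ = K_2, so ρ = (K_2 − K_1)/14.19 = 37887.5/14.19 = 2670 kg m⁻³.

2670 kg m⁻³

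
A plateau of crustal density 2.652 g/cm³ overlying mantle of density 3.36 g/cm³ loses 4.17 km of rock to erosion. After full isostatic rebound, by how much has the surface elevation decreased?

0.879 km

Rebound u = e ρ_c/ρ_m = 4.17 km × 2.652/3.36 = 3.291 km.
Net surface drop = e − u = 4.17 km − 3.291 km = e (ρ_m − ρ_c)/ρ_m = 0.879 km.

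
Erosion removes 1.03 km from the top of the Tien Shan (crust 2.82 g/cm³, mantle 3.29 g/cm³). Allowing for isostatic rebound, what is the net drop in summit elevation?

Rebound u = e ρ_c/ρ_m = 1.03 km × 2.82/3.29 = 0.8829 km.
Net surface drop = e − u = 1.03 km − 0.8829 km = e (ρ_m − ρ_c)/ρ_m = 0.147 km.

0.147 km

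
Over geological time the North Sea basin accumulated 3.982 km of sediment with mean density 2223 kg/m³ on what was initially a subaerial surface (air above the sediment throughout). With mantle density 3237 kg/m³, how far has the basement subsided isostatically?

2.73 km

Subaerial load: s = t ρ_sed / ρ_m = 3.982 km × 2223/3237 = 2.73 km.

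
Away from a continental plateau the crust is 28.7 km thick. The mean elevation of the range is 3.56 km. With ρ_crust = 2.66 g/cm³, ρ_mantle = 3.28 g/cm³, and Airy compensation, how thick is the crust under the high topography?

47.5 km

Root depth r = h ρ_c / (ρ_m − ρ_c) = 3.56 km × 2.66 / 0.62 = 15.27 km.
Total thickness = T + h + r = 28.7 km + 3.56 km + 15.27 km = 47.5 km.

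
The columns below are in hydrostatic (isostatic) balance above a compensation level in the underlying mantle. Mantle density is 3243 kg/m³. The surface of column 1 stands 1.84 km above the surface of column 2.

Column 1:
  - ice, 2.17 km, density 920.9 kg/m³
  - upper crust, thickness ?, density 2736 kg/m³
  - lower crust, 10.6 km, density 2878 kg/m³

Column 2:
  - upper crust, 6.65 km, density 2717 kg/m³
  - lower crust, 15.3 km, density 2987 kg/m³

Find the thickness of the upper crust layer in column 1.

8.82 km

Take the compensation level at the base of the deeper column (depth z_c below the surface of column 1) and equate Σ ρ_i t_i down to z_c; mantle fills any gap and the z_c terms cancel.
Column 1: 2.17×920.9 + x×2736 + 10.6×2878 + (z_c − 12.77 − x)×3243
Column 2: 1.84×0 + 6.65×2717 + 15.3×2987 + (z_c − 1.84 − 21.95)×3243
The z_c×3243 term appears on both sides and cancels. Collect the known terms of each column as K = Σ(ρt)_known − 3243 × (depth of known layers): K_1 = 32505.153 − 3243×12.77 = −8907.957; K_2 = 63769.15 − 3243×(1.84 + 21.95) = −13381.82.
Balance: K_1 − x×(3243 − 2736) = K_2, so x = (K_1 − K_2)/(3243 − 2736) = 4473.86/507 = 8.82 km.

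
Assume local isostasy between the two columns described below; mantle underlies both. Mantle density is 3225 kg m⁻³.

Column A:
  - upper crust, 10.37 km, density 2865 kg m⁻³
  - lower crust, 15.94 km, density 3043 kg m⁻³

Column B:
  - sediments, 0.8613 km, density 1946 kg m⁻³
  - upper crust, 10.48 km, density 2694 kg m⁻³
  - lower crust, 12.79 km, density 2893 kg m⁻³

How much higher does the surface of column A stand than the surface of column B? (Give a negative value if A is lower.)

−1.33 km

For any compensation level in the mantle, the mantle terms cancel and isostasy reduces to e = (Σt_A − Σt_B) − (Σ(ρt)_A − Σ(ρt)_B) / ρ_m.
Σt_A = 26.31 km; Σt_B = 24.1313 km; Σ(ρt)_A = 78215.47; Σ(ρt)_B = 66910.6798 (in km·kg m⁻³).
e = (26.31 − 24.1313) − (78215.47 − 66910.6798) / 3225 = −1.33 km.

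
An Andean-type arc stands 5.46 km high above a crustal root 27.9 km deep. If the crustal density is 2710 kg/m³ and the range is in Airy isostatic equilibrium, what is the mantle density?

Airy balance: ρ_c h = (ρ_m − ρ_c) r → ρ_m = ρ_c (1 + h/r).
ρ_m = 2710 × (1 + 5.46 km/27.9 km) = 3240 kg/m³.

3240 kg/m³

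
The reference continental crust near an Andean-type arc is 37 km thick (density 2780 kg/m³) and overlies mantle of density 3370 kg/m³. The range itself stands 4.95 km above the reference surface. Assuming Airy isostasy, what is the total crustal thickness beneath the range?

Root depth r = h ρ_c / (ρ_m − ρ_c) = 4.95 km × 2780 / 590 = 23.32 km.
Total thickness = T + h + r = 37 km + 4.95 km + 23.32 km = 65.3 km.

65.3 km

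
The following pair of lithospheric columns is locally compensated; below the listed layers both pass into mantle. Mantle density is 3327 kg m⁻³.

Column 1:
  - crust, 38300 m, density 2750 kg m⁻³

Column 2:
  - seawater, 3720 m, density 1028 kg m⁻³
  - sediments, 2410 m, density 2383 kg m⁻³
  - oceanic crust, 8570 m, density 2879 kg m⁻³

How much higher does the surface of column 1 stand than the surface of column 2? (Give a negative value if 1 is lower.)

For any compensation level in the mantle, the mantle terms cancel and isostasy reduces to e = (Σt_1 − Σt_2) − (Σ(ρt)_1 − Σ(ρt)_2) / ρ_m.
Σt_1 = 38300 m; Σt_2 = 14700 m; Σ(ρt)_1 = 105325000; Σ(ρt)_2 = 34240220 (in m·kg m⁻³).
e = (38300 − 14700) − (105325000 − 34240220) / 3327 = 2230 m.

2230 m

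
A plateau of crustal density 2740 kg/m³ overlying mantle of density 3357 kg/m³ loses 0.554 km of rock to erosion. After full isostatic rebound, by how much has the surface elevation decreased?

Rebound u = e ρ_c/ρ_m = 0.554 km × 2740/3357 = 0.4522 km.
Net surface drop = e − u = 0.554 km − 0.4522 km = e (ρ_m − ρ_c)/ρ_m = 0.102 km.

0.102 km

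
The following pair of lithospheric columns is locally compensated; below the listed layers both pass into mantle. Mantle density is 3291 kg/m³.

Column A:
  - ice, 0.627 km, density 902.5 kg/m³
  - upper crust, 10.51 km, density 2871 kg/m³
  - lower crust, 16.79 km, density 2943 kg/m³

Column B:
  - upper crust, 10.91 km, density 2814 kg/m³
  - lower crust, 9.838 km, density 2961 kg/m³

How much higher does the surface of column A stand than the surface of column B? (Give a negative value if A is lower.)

For any compensation level in the mantle, the mantle terms cancel and isostasy reduces to e = (Σt_A − Σt_B) − (Σ(ρt)_A − Σ(ρt)_B) / ρ_m.
Σt_A = 27.927 km; Σt_B = 20.748 km; Σ(ρt)_A = 80153.0475; Σ(ρt)_B = 59831.058 (in km·kg/m³).
e = (27.927 − 20.748) − (80153.0475 − 59831.058) / 3291 = 1 km.

1 km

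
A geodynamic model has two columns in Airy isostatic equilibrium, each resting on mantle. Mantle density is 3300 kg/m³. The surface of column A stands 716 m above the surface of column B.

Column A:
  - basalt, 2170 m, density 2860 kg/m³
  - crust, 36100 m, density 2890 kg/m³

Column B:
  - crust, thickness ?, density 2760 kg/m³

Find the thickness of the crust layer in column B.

24800 m

Take the compensation level at the base of the deeper column (depth z_c below the surface of column A) and equate Σ ρ_i t_i down to z_c; mantle fills any gap and the z_c terms cancel.
Column A: 2170×2860 + 36100×2890 + (z_c − 38270)×3300
Column B: 716×0 + x×2760 + (z_c − 716 − 0 − x)×3300
The z_c×3300 term appears on both sides and cancels. Collect the known terms of each column as K = Σ(ρt)_known − 3300 × (depth of known layers): K_A = 110535200 − 3300×38270 = −15755800; K_B = 0 − 3300×(716 + 0) = −2362800.
Balance: K_A = K_B − x×(3300 − 2760), so x = (K_B − K_A)/(3300 − 2760) = 13393000/540 = 24800 m.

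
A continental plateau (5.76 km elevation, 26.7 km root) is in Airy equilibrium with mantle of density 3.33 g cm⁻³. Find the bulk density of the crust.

ρ_c h = (ρ_m − ρ_c) r → ρ_c (h + r) = ρ_m r → ρ_c = ρ_m r / (h + r).
ρ_c = 3.33 × 26.7 km / (5.76 km + 26.7 km) = 2.74 g cm⁻³.

2.74 g cm⁻³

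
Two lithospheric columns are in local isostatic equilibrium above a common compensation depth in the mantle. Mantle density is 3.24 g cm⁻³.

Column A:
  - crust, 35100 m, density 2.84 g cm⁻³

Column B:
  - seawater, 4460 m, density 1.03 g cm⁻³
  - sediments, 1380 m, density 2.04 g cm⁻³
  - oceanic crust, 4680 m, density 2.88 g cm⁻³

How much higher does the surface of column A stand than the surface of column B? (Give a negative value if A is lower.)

260 m

For any compensation level in the mantle, the mantle terms cancel and isostasy reduces to e = (Σt_A − Σt_B) − (Σ(ρt)_A − Σ(ρt)_B) / ρ_m.
Σt_A = 35100 m; Σt_B = 10520 m; Σ(ρt)_A = 99684; Σ(ρt)_B = 20887.4 (in m·g cm⁻³).
e = (35100 − 10520) − (99684 − 20887.4) / 3.24 = 260 m.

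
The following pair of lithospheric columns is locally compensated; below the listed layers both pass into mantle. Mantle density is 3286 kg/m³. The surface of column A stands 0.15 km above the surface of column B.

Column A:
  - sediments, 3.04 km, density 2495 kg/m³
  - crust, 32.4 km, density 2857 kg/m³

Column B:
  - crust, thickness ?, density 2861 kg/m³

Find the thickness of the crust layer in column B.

37.2 km

Take the compensation level at the base of the deeper column (depth z_c below the surface of column A) and equate Σ ρ_i t_i down to z_c; mantle fills any gap and the z_c terms cancel.
Column A: 3.04×2495 + 32.4×2857 + (z_c − 35.44)×3286
Column B: 0.15×0 + x×2861 + (z_c − 0.15 − 0 − x)×3286
The z_c×3286 term appears on both sides and cancels. Collect the known terms of each column as K = Σ(ρt)_known − 3286 × (depth of known layers): K_A = 100151.6 − 3286×35.44 = −16304.24; K_B = 0 − 3286×(0.15 + 0) = −492.9.
Balance: K_A = K_B − x×(3286 − 2861), so x = (K_B − K_A)/(3286 − 2861) = 15811.3/425 = 37.2 km.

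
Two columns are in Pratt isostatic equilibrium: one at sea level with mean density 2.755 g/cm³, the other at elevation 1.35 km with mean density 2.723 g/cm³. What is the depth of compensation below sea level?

115 km

ρ_ref D = ρ (D + h) → D (ρ_ref − ρ) = ρ h.
D = ρ h/(ρ_ref − ρ) = 2.723 × 1.35 km/(2.755 − 2.723) = 115 km.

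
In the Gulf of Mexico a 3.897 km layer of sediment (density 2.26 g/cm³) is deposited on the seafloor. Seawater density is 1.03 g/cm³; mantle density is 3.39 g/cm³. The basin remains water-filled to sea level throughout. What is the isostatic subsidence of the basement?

2.03 km

Submarine loading: the sediment displaces seawater, and the subsidence is in turn flooded, so s (ρ_m − ρ_w) = t (ρ_sed − ρ_w).
s = 3.897 km × (2.26 − 1.03) / (3.39 − 1.03) = 2.03 km.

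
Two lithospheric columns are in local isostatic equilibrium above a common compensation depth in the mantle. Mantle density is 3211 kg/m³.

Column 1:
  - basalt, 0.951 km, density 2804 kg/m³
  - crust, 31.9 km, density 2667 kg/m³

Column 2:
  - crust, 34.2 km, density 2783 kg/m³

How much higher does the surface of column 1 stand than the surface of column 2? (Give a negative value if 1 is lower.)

0.966 km

For any compensation level in the mantle, the mantle terms cancel and isostasy reduces to e = (Σt_1 − Σt_2) − (Σ(ρt)_1 − Σ(ρt)_2) / ρ_m.
Σt_1 = 32.851 km; Σt_2 = 34.2 km; Σ(ρt)_1 = 87743.904; Σ(ρt)_2 = 95178.6 (in km·kg/m³).
e = (32.851 − 34.2) − (87743.904 − 95178.6) / 3211 = 0.966 km.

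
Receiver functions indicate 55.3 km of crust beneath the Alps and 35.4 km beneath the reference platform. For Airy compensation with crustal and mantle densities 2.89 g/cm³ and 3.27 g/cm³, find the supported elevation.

Excess crust Δ = 55.3 km − 35.4 km = 19.9 km, split between elevation h and root r with h + r = Δ.
Airy balance ρ_c h = (ρ_m − ρ_c) r gives r = h ρ_c/(ρ_m − ρ_c), so h (1 + ρ_c/(ρ_m − ρ_c)) = Δ, i.e. h = Δ (ρ_m − ρ_c)/ρ_m.
h = 19.9 km × 0.38/3.27 = 2.31 km.

2.31 km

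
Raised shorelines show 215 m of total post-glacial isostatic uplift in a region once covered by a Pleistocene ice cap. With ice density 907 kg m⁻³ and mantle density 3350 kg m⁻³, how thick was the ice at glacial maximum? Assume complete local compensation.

794 m

u = t ρ_ice/ρ_m → t = u ρ_m/ρ_ice = 215 m × 3350/907 = 794 m.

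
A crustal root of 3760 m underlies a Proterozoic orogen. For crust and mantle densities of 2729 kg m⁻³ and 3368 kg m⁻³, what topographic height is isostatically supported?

Isostatic balance requires: ρ_c h = (ρ_m − ρ_c) r.
h = r (ρ_m − ρ_c) / ρ_c = 3760 m × (3368 − 2729) / 2729 = 880 m.

880 m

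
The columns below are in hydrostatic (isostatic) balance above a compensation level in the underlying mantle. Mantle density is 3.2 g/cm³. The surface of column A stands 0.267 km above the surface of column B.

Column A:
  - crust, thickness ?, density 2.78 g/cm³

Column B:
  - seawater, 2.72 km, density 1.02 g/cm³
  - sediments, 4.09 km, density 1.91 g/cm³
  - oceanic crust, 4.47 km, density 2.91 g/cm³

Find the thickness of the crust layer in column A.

Take the compensation level at the base of the deeper column (depth z_c below the surface of column A) and equate Σ ρ_i t_i down to z_c; mantle fills any gap and the z_c terms cancel.
Column A: x×2.78 + (z_c − 0 − x)×3.2
Column B: 0.267×0 + 2.72×1.02 + 4.09×1.91 + 4.47×2.91 + (z_c − 0.267 − 11.28)×3.2
The z_c×3.2 term appears on both sides and cancels. Collect the known terms of each column as K = Σ(ρt)_known − 3.2 × (depth of known layers): K_A = 0 − 3.2×0 = 0; K_B = 23.594 − 3.2×(0.267 + 11.28) = −13.3564.
Balance: K_A − x×(3.2 − 2.78) = K_B, so x = (K_A − K_B)/(3.2 − 2.78) = 13.3564/0.42 = 31.8 km.

31.8 km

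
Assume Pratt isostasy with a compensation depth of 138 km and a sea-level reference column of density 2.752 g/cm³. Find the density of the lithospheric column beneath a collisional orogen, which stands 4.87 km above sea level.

Pratt balance: ρ_ref D = ρ (D + h).
ρ = ρ_ref D/(D + h) = 2.752 × 138 km/(138 km + 4.87 km) = 2.66 g/cm³.

2.66 g/cm³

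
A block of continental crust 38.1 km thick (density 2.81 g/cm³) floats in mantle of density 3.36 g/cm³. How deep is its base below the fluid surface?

31.9 km

Draft d = t ρ_obj/ρ_fluid = 38.1 km × 2.81/3.36 = 31.9 km.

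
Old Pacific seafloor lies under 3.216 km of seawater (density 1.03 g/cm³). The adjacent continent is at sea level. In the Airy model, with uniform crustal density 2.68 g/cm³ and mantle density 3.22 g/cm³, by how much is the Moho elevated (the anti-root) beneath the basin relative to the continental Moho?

In Airy isostatic equilibrium: replacing crust with seawater at the top is compensated by replacing crust with mantle at the base: d (ρ_c − ρ_w) = a (ρ_m − ρ_c).
a = d (ρ_c − ρ_w)/(ρ_m − ρ_c) = 3.216 km × 1.65/0.54 = 9.83 km.

9.83 km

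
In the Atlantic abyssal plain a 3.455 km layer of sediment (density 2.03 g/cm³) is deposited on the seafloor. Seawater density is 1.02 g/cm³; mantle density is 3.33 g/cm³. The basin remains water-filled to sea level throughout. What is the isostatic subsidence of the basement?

Submarine loading: the sediment displaces seawater, and the subsidence is in turn flooded, so s (ρ_m − ρ_w) = t (ρ_sed − ρ_w).
s = 3.455 km × (2.03 − 1.02) / (3.33 − 1.02) = 1.51 km.

1.51 km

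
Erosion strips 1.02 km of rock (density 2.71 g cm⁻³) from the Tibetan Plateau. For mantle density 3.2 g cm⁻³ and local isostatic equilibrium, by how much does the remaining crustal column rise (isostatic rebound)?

Unloading: uplift u = e ρ_c/ρ_m = 1.02 km × 2.71/3.2 = 0.864 km.

0.864 km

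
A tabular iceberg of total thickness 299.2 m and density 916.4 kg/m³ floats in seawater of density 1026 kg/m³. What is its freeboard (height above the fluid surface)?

32 m

Floating equilibrium: submerged depth d = t ρ_obj/ρ_fluid = 299.2 m × 916.4/1026 = 267.2 m.
Freeboard = t − d = 299.2 m − 267.2 m = 32 m.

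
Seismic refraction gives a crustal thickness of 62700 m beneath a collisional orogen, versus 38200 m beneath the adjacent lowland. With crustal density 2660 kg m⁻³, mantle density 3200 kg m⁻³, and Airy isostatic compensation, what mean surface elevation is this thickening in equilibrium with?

4130 m

Excess crust Δ = 62700 m − 38200 m = 24500 m, split between elevation h and root r with h + r = Δ.
Airy balance ρ_c h = (ρ_m − ρ_c) r gives r = h ρ_c/(ρ_m − ρ_c), so h (1 + ρ_c/(ρ_m − ρ_c)) = Δ, i.e. h = Δ (ρ_m − ρ_c)/ρ_m.
h = 24500 m × 540/3200 = 4130 m.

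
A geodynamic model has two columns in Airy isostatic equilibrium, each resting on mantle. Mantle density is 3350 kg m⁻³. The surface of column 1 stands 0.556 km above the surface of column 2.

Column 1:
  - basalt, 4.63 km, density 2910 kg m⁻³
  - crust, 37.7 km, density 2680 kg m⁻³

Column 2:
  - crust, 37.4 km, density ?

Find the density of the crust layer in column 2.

2670 kg m⁻³

Take the compensation level at the base of the deeper column (depth z_c below the surface of column 1) and equate Σ ρ_i t_i down to z_c; mantle fills any gap and the z_c terms cancel.
Column 1: 4.63×2910 + 37.7×2680 + (z_c − 42.33)×3350
Column 2: 0.556×0 + 37.4×ρ + (z_c − 0.556 − 37.4)×3350
The z_c×3350 term appears on both sides and cancels. Collect the known terms of each column as K = Σ(ρt)_known − 3350 × (depth of known layers): K_1 = 114509.3 − 3350×42.33 = −27296.2; K_2 = 0 − 3350×(0.556 + 37.4) = −127152.6.
Balance: K_1 = K_2 + 37.4×ρ, so ρ = (K_1 − K_2)/37.4 = 99856.4/37.4 = 2670 kg m⁻³.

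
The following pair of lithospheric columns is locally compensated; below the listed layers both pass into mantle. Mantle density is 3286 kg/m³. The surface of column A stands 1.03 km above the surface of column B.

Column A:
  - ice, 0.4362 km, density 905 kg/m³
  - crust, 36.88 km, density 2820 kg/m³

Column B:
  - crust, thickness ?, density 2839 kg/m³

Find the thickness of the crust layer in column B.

Take the compensation level at the base of the deeper column (depth z_c below the surface of column A) and equate Σ ρ_i t_i down to z_c; mantle fills any gap and the z_c terms cancel.
Column A: 0.4362×905 + 36.88×2820 + (z_c − 37.3162)×3286
Column B: 1.03×0 + x×2839 + (z_c − 1.03 − 0 − x)×3286
The z_c×3286 term appears on both sides and cancels. Collect the known terms of each column as K = Σ(ρt)_known − 3286 × (depth of known layers): K_A = 104396.361 − 3286×37.3162 = −18224.6722; K_B = 0 − 3286×(1.03 + 0) = −3384.58.
Balance: K_A = K_B − x×(3286 − 2839), so x = (K_B − K_A)/(3286 − 2839) = 14840.1/447 = 33.2 km.

33.2 km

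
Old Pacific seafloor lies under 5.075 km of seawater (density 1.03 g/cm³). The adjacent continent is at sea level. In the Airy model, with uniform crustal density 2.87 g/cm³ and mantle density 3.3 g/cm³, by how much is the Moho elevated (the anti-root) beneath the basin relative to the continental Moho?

21.7 km

Balancing pressure at the compensation depth: replacing crust with seawater at the top is compensated by replacing crust with mantle at the base: d (ρ_c − ρ_w) = a (ρ_m − ρ_c).
a = d (ρ_c − ρ_w)/(ρ_m − ρ_c) = 5.075 km × 1.84/0.43 = 21.7 km.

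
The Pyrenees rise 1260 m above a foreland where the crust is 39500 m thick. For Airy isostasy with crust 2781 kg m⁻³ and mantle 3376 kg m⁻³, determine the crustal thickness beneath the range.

Root depth r = h ρ_c / (ρ_m − ρ_c) = 1260 m × 2781 / 595 = 5889 m.
Total thickness = T + h + r = 39500 m + 1260 m + 5889 m = 46600 m.

46600 m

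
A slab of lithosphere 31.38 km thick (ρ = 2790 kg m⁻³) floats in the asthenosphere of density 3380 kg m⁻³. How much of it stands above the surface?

5.48 km

Floating equilibrium: submerged depth d = t ρ_obj/ρ_fluid = 31.38 km × 2790/3380 = 25.9 km.
Freeboard = t − d = 31.38 km − 25.9 km = 5.48 km.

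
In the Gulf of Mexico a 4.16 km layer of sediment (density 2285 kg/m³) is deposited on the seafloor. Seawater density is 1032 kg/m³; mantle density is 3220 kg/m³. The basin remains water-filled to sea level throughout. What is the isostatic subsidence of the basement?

2.38 km

Submarine loading: the sediment displaces seawater, and the subsidence is in turn flooded, so s (ρ_m − ρ_w) = t (ρ_sed − ρ_w).
s = 4.16 km × (2285 − 1032) / (3220 − 1032) = 2.38 km.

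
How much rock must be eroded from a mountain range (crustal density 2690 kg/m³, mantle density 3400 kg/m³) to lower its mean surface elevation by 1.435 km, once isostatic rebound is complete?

Net drop Δ = e − u = e − e ρ_c/ρ_m = e (ρ_m − ρ_c)/ρ_m.
e = Δ ρ_m/(ρ_m − ρ_c) = 1.435 km × 3400/710 = 6.87 km.

6.87 km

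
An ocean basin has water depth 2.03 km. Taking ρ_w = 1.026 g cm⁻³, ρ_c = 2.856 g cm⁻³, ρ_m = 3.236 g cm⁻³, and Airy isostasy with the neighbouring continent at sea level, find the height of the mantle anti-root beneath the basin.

In Airy isostatic equilibrium: replacing crust with seawater at the top is compensated by replacing crust with mantle at the base: d (ρ_c − ρ_w) = a (ρ_m − ρ_c).
a = d (ρ_c − ρ_w)/(ρ_m − ρ_c) = 2.03 km × 1.83/0.38 = 9.78 km.

9.78 km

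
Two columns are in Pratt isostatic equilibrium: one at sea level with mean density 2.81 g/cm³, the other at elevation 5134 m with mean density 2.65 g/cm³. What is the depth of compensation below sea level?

ρ_ref D = ρ (D + h) → D (ρ_ref − ρ) = ρ h.
D = ρ h/(ρ_ref − ρ) = 2.65 × 5134 m/(2.81 − 2.65) = 85000 m.

85000 m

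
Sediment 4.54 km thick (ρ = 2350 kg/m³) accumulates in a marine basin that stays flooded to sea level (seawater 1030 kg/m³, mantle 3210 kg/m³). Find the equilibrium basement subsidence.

Submarine loading: the sediment displaces seawater, and the subsidence is in turn flooded, so s (ρ_m − ρ_w) = t (ρ_sed − ρ_w).
s = 4.54 km × (2350 − 1030) / (3210 − 1030) = 2.75 km.

2.75 km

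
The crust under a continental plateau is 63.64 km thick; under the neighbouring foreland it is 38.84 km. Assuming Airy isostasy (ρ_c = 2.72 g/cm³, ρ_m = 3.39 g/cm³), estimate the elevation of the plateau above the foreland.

Excess crust Δ = 63.64 km − 38.84 km = 24.8 km, split between elevation h and root r with h + r = Δ.
Airy balance ρ_c h = (ρ_m − ρ_c) r gives r = h ρ_c/(ρ_m − ρ_c), so h (1 + ρ_c/(ρ_m − ρ_c)) = Δ, i.e. h = Δ (ρ_m − ρ_c)/ρ_m.
h = 24.8 km × 0.67/3.39 = 4.9 km.

4.9 km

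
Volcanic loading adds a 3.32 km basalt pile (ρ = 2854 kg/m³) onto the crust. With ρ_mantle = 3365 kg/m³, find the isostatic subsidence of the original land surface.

2.82 km

Subaerial loading: s = t ρ_load / ρ_m.
s = 3.32 km × 2854/3365 = 2.82 km.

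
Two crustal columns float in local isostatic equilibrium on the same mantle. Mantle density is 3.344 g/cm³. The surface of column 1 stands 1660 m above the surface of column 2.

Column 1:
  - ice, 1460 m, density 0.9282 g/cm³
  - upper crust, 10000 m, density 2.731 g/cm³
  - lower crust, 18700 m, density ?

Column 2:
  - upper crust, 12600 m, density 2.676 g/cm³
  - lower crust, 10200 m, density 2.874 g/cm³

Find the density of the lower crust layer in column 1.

2.86 g/cm³

Take the compensation level at the base of the deeper column (depth z_c below the surface of column 1) and equate Σ ρ_i t_i down to z_c; mantle fills any gap and the z_c terms cancel.
Column 1: 1460×0.9282 + 10000×2.731 + 18700×ρ + (z_c − 30160)×3.344
Column 2: 1660×0 + 12600×2.676 + 10200×2.874 + (z_c − 1660 − 22800)×3.344
The z_c×3.344 term appears on both sides and cancels. Collect the known terms of each column as K = Σ(ρt)_known − 3.344 × (depth of known layers): K_1 = 28665.172 − 3.344×30160 = −72189.868; K_2 = 63032.4 − 3.344×(1660 + 22800) = −18761.84.
Balance: K_1 + 18700×ρ = K_2, so ρ = (K_2 − K_1)/18700 = 53428/18700 = 2.86 g/cm³.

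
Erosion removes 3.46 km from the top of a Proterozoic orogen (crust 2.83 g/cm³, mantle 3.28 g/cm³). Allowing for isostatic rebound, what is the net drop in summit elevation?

0.475 km

Rebound u = e ρ_c/ρ_m = 3.46 km × 2.83/3.28 = 2.985 km.
Net surface drop = e − u = 3.46 km − 2.985 km = e (ρ_m − ρ_c)/ρ_m = 0.475 km.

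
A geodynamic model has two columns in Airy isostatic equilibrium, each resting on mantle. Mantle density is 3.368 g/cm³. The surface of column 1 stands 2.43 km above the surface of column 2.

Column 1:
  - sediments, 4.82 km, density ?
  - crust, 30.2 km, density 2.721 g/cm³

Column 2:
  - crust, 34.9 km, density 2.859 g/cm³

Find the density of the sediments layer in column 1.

2.04 g/cm³

Take the compensation level at the base of the deeper column (depth z_c below the surface of column 1) and equate Σ ρ_i t_i down to z_c; mantle fills any gap and the z_c terms cancel.
Column 1: 4.82×ρ + 30.2×2.721 + (z_c − 35.02)×3.368
Column 2: 2.43×0 + 34.9×2.859 + (z_c − 2.43 − 34.9)×3.368
The z_c×3.368 term appears on both sides and cancels. Collect the known terms of each column as K = Σ(ρt)_known − 3.368 × (depth of known layers): K_1 = 82.1742 − 3.368×35.02 = −35.77316; K_2 = 99.7791 − 3.368×(2.43 + 34.9) = −25.94834.
Balance: K_1 + 4.82×ρ = K_2, so ρ = (K_2 − K_1)/4.82 = 9.82482/4.82 = 2.04 g/cm³.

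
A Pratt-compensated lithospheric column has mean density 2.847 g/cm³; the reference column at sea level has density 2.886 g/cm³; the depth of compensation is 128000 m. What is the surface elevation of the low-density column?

1750 m

ρ_ref D = ρ (D + h) → h = D (ρ_ref − ρ)/ρ.
h = 128000 m × (2.886 − 2.847)/2.847 = 1750 m.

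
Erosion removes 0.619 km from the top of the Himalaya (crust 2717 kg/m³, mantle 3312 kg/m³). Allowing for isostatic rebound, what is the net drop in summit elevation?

Rebound u = e ρ_c/ρ_m = 0.619 km × 2717/3312 = 0.5078 km.
Net surface drop = e − u = 0.619 km − 0.5078 km = e (ρ_m − ρ_c)/ρ_m = 0.111 km.

0.111 km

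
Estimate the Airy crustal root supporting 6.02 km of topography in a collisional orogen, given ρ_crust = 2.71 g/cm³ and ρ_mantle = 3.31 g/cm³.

Isostatic balance requires: the weight of the topography is balanced by the buoyancy of the root, ρ_c h = (ρ_m − ρ_c) r.
r = h · ρ_c / (ρ_m − ρ_c) = 6.02 km × 2.71 / (3.31 − 2.71) = 27.2 km.

27.2 km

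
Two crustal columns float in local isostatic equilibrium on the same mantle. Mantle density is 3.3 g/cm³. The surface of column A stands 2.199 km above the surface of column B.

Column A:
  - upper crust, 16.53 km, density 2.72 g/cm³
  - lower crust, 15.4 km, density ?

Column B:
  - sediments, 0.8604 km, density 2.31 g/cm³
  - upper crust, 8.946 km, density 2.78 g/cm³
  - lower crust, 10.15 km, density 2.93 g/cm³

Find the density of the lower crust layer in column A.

2.85 g/cm³

Take the compensation level at the base of the deeper column (depth z_c below the surface of column A) and equate Σ ρ_i t_i down to z_c; mantle fills any gap and the z_c terms cancel.
Column A: 16.53×2.72 + 15.4×ρ + (z_c − 31.93)×3.3
Column B: 2.199×0 + 0.8604×2.31 + 8.946×2.78 + 10.15×2.93 + (z_c − 2.199 − 19.9564)×3.3
The z_c×3.3 term appears on both sides and cancels. Collect the known terms of each column as K = Σ(ρt)_known − 3.3 × (depth of known layers): K_A = 44.9616 − 3.3×31.93 = −60.4074; K_B = 56.596904 − 3.3×(2.199 + 19.9564) = −16.515916.
Balance: K_A + 15.4×ρ = K_B, so ρ = (K_B − K_A)/15.4 = 43.8915/15.4 = 2.85 g/cm³.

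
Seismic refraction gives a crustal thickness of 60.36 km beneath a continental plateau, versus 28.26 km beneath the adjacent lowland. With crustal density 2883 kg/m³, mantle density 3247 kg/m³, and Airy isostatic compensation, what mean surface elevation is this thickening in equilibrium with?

3.6 km

Excess crust Δ = 60.36 km − 28.26 km = 32.1 km, split between elevation h and root r with h + r = Δ.
Airy balance ρ_c h = (ρ_m − ρ_c) r gives r = h ρ_c/(ρ_m − ρ_c), so h (1 + ρ_c/(ρ_m − ρ_c)) = Δ, i.e. h = Δ (ρ_m − ρ_c)/ρ_m.
h = 32.1 km × 364/3247 = 3.6 km.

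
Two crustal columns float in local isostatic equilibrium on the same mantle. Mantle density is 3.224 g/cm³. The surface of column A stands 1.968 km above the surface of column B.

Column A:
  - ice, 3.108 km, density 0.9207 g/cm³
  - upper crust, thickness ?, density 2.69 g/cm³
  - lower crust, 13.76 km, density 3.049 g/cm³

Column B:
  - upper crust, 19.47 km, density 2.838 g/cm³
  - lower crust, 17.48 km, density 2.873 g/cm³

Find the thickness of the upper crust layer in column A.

19.5 km

Take the compensation level at the base of the deeper column (depth z_c below the surface of column A) and equate Σ ρ_i t_i down to z_c; mantle fills any gap and the z_c terms cancel.
Column A: 3.108×0.9207 + x×2.69 + 13.76×3.049 + (z_c − 16.868 − x)×3.224
Column B: 1.968×0 + 19.47×2.838 + 17.48×2.873 + (z_c − 1.968 − 36.95)×3.224
The z_c×3.224 term appears on both sides and cancels. Collect the known terms of each column as K = Σ(ρt)_known − 3.224 × (depth of known layers): K_A = 44.8157756 − 3.224×16.868 = −9.5666564; K_B = 105.4759 − 3.224×(1.968 + 36.95) = −19.995732.
Balance: K_A − x×(3.224 − 2.69) = K_B, so x = (K_A − K_B)/(3.224 − 2.69) = 10.4291/0.534 = 19.5 km.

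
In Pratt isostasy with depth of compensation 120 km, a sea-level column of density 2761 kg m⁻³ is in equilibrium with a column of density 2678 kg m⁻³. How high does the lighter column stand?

ρ_ref D = ρ (D + h) → h = D (ρ_ref − ρ)/ρ.
h = 120 km × (2761 − 2678)/2678 = 3.72 km.

3.72 km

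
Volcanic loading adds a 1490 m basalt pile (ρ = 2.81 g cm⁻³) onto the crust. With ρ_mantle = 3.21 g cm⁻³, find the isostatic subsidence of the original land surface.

1300 m

Subaerial loading: s = t ρ_load / ρ_m.
s = 1490 m × 2.81/3.21 = 1300 m.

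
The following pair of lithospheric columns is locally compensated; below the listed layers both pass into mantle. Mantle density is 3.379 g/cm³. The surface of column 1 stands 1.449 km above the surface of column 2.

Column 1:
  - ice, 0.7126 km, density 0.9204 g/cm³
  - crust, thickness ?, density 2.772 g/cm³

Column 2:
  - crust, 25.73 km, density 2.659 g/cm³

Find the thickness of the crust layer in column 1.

35.7 km

Take the compensation level at the base of the deeper column (depth z_c below the surface of column 1) and equate Σ ρ_i t_i down to z_c; mantle fills any gap and the z_c terms cancel.
Column 1: 0.7126×0.9204 + x×2.772 + (z_c − 0.7126 − x)×3.379
Column 2: 1.449×0 + 25.73×2.659 + (z_c − 1.449 − 25.73)×3.379
The z_c×3.379 term appears on both sides and cancels. Collect the known terms of each column as K = Σ(ρt)_known − 3.379 × (depth of known layers): K_1 = 0.65587704 − 3.379×0.7126 = −1.75199836; K_2 = 68.41607 − 3.379×(1.449 + 25.73) = −23.421771.
Balance: K_1 − x×(3.379 − 2.772) = K_2, so x = (K_1 − K_2)/(3.379 − 2.772) = 21.6698/0.607 = 35.7 km.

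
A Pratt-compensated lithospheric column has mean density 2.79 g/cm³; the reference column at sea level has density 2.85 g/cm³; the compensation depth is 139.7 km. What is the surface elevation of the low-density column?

3 km

ρ_ref D = ρ (D + h) → h = D (ρ_ref − ρ)/ρ.
h = 139.7 km × (2.85 − 2.79)/2.79 = 3 km.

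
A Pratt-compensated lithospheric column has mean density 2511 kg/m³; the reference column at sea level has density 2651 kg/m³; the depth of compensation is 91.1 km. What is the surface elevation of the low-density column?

ρ_ref D = ρ (D + h) → h = D (ρ_ref − ρ)/ρ.
h = 91.1 km × (2651 − 2511)/2511 = 5.08 km.

5.08 km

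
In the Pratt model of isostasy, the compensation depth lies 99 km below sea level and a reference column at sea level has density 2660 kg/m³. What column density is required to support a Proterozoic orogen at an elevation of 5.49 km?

Pratt balance: ρ_ref D = ρ (D + h).
ρ = ρ_ref D/(D + h) = 2660 × 99 km/(99 km + 5.49 km) = 2520 kg/m³.

2520 kg/m³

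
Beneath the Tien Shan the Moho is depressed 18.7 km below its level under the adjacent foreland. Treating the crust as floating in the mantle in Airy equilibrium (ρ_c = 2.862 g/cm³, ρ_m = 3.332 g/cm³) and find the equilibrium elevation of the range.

3.07 km

Isostatic balance requires: ρ_c h = (ρ_m − ρ_c) r.
h = r (ρ_m − ρ_c) / ρ_c = 18.7 km × (3.332 − 2.862) / 2.862 = 3.07 km.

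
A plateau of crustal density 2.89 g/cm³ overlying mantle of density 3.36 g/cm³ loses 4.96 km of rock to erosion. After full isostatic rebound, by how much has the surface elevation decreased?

0.694 km

Rebound u = e ρ_c/ρ_m = 4.96 km × 2.89/3.36 = 4.266 km.
Net surface drop = e − u = 4.96 km − 4.266 km = e (ρ_m − ρ_c)/ρ_m = 0.694 km.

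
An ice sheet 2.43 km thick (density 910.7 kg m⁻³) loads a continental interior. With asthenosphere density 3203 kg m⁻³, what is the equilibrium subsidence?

0.691 km

Balancing pressure at the compensation depth: the ice load ρ_ice t is balanced by mantle displaced below, ρ_m s.
s = t ρ_ice / ρ_m = 2.43 km × 910.7/3203 = 0.691 km.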